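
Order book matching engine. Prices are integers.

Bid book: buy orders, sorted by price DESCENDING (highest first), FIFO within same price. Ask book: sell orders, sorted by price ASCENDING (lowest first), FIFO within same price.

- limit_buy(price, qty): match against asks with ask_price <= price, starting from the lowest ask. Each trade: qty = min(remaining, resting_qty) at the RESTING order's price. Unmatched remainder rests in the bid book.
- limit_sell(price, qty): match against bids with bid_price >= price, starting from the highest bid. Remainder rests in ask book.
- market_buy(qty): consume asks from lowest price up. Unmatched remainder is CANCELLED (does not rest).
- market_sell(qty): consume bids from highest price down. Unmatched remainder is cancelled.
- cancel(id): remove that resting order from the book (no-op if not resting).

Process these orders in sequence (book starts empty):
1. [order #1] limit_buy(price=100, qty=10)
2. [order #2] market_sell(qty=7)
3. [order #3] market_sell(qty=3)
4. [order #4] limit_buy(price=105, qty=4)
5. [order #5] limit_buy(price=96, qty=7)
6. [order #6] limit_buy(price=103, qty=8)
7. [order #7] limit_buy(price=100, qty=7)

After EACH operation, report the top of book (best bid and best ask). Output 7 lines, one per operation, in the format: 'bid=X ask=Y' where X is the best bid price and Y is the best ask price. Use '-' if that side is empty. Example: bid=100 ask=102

Answer: bid=100 ask=-
bid=100 ask=-
bid=- ask=-
bid=105 ask=-
bid=105 ask=-
bid=105 ask=-
bid=105 ask=-

Derivation:
After op 1 [order #1] limit_buy(price=100, qty=10): fills=none; bids=[#1:10@100] asks=[-]
After op 2 [order #2] market_sell(qty=7): fills=#1x#2:7@100; bids=[#1:3@100] asks=[-]
After op 3 [order #3] market_sell(qty=3): fills=#1x#3:3@100; bids=[-] asks=[-]
After op 4 [order #4] limit_buy(price=105, qty=4): fills=none; bids=[#4:4@105] asks=[-]
After op 5 [order #5] limit_buy(price=96, qty=7): fills=none; bids=[#4:4@105 #5:7@96] asks=[-]
After op 6 [order #6] limit_buy(price=103, qty=8): fills=none; bids=[#4:4@105 #6:8@103 #5:7@96] asks=[-]
After op 7 [order #7] limit_buy(price=100, qty=7): fills=none; bids=[#4:4@105 #6:8@103 #7:7@100 #5:7@96] asks=[-]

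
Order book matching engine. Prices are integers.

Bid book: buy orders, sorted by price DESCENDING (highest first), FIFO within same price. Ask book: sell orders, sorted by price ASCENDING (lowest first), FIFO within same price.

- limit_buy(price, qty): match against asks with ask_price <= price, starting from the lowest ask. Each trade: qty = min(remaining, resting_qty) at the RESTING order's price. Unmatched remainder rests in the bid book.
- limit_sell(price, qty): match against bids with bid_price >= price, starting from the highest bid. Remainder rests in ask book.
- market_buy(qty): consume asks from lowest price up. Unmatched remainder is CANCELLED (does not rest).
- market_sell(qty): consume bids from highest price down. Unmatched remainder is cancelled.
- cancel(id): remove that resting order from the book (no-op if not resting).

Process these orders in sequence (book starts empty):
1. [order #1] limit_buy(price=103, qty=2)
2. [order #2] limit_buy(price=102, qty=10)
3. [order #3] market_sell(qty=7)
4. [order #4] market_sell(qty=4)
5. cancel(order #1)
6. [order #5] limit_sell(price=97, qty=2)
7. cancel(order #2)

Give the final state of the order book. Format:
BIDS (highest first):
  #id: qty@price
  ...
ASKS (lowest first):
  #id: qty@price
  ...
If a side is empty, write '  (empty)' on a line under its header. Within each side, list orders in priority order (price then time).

After op 1 [order #1] limit_buy(price=103, qty=2): fills=none; bids=[#1:2@103] asks=[-]
After op 2 [order #2] limit_buy(price=102, qty=10): fills=none; bids=[#1:2@103 #2:10@102] asks=[-]
After op 3 [order #3] market_sell(qty=7): fills=#1x#3:2@103 #2x#3:5@102; bids=[#2:5@102] asks=[-]
After op 4 [order #4] market_sell(qty=4): fills=#2x#4:4@102; bids=[#2:1@102] asks=[-]
After op 5 cancel(order #1): fills=none; bids=[#2:1@102] asks=[-]
After op 6 [order #5] limit_sell(price=97, qty=2): fills=#2x#5:1@102; bids=[-] asks=[#5:1@97]
After op 7 cancel(order #2): fills=none; bids=[-] asks=[#5:1@97]

Answer: BIDS (highest first):
  (empty)
ASKS (lowest first):
  #5: 1@97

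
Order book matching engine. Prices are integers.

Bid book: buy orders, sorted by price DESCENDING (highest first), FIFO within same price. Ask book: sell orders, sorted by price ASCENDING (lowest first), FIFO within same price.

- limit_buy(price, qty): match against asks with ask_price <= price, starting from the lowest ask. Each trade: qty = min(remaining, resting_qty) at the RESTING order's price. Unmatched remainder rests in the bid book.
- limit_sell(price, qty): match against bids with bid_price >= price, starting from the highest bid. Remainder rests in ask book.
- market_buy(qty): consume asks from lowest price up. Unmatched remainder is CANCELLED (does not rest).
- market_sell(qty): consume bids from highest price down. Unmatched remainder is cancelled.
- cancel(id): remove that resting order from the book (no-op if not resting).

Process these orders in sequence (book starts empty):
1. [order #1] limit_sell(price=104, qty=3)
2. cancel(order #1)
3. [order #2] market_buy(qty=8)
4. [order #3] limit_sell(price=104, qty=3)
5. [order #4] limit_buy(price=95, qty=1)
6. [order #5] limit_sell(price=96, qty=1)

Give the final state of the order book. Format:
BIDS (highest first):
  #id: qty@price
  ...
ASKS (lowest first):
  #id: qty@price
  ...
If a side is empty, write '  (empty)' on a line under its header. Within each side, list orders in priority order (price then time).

After op 1 [order #1] limit_sell(price=104, qty=3): fills=none; bids=[-] asks=[#1:3@104]
After op 2 cancel(order #1): fills=none; bids=[-] asks=[-]
After op 3 [order #2] market_buy(qty=8): fills=none; bids=[-] asks=[-]
After op 4 [order #3] limit_sell(price=104, qty=3): fills=none; bids=[-] asks=[#3:3@104]
After op 5 [order #4] limit_buy(price=95, qty=1): fills=none; bids=[#4:1@95] asks=[#3:3@104]
After op 6 [order #5] limit_sell(price=96, qty=1): fills=none; bids=[#4:1@95] asks=[#5:1@96 #3:3@104]

Answer: BIDS (highest first):
  #4: 1@95
ASKS (lowest first):
  #5: 1@96
  #3: 3@104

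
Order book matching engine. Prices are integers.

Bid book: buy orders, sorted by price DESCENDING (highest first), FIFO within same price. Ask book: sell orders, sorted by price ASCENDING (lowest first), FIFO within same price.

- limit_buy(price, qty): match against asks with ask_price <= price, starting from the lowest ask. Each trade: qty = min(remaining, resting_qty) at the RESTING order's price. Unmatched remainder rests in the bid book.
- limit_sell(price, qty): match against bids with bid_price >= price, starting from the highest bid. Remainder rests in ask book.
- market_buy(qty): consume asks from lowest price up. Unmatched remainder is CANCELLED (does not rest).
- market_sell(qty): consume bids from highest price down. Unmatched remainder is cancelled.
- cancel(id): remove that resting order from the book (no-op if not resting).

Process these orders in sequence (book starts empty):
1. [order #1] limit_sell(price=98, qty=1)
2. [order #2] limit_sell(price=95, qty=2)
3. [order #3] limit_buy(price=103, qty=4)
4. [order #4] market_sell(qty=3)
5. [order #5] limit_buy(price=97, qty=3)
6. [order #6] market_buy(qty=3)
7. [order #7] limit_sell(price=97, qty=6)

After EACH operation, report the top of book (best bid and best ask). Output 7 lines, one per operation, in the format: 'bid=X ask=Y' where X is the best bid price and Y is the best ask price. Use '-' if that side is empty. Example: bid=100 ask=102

After op 1 [order #1] limit_sell(price=98, qty=1): fills=none; bids=[-] asks=[#1:1@98]
After op 2 [order #2] limit_sell(price=95, qty=2): fills=none; bids=[-] asks=[#2:2@95 #1:1@98]
After op 3 [order #3] limit_buy(price=103, qty=4): fills=#3x#2:2@95 #3x#1:1@98; bids=[#3:1@103] asks=[-]
After op 4 [order #4] market_sell(qty=3): fills=#3x#4:1@103; bids=[-] asks=[-]
After op 5 [order #5] limit_buy(price=97, qty=3): fills=none; bids=[#5:3@97] asks=[-]
After op 6 [order #6] market_buy(qty=3): fills=none; bids=[#5:3@97] asks=[-]
After op 7 [order #7] limit_sell(price=97, qty=6): fills=#5x#7:3@97; bids=[-] asks=[#7:3@97]

Answer: bid=- ask=98
bid=- ask=95
bid=103 ask=-
bid=- ask=-
bid=97 ask=-
bid=97 ask=-
bid=- ask=97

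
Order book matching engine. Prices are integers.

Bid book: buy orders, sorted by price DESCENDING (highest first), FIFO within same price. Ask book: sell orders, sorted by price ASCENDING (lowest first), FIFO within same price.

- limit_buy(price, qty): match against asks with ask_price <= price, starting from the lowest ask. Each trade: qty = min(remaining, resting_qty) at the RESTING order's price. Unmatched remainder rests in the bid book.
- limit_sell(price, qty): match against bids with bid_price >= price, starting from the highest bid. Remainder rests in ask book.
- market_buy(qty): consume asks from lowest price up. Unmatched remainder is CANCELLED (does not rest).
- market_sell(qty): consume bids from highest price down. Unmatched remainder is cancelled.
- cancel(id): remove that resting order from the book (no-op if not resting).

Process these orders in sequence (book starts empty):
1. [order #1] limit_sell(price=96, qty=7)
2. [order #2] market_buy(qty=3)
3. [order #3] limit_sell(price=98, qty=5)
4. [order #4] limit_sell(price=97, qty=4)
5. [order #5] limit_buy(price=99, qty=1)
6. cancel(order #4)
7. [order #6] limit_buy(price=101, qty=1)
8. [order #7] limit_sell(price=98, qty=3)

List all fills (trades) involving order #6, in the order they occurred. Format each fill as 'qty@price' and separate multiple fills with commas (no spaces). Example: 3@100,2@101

Answer: 1@96

Derivation:
After op 1 [order #1] limit_sell(price=96, qty=7): fills=none; bids=[-] asks=[#1:7@96]
After op 2 [order #2] market_buy(qty=3): fills=#2x#1:3@96; bids=[-] asks=[#1:4@96]
After op 3 [order #3] limit_sell(price=98, qty=5): fills=none; bids=[-] asks=[#1:4@96 #3:5@98]
After op 4 [order #4] limit_sell(price=97, qty=4): fills=none; bids=[-] asks=[#1:4@96 #4:4@97 #3:5@98]
After op 5 [order #5] limit_buy(price=99, qty=1): fills=#5x#1:1@96; bids=[-] asks=[#1:3@96 #4:4@97 #3:5@98]
After op 6 cancel(order #4): fills=none; bids=[-] asks=[#1:3@96 #3:5@98]
After op 7 [order #6] limit_buy(price=101, qty=1): fills=#6x#1:1@96; bids=[-] asks=[#1:2@96 #3:5@98]
After op 8 [order #7] limit_sell(price=98, qty=3): fills=none; bids=[-] asks=[#1:2@96 #3:5@98 #7:3@98]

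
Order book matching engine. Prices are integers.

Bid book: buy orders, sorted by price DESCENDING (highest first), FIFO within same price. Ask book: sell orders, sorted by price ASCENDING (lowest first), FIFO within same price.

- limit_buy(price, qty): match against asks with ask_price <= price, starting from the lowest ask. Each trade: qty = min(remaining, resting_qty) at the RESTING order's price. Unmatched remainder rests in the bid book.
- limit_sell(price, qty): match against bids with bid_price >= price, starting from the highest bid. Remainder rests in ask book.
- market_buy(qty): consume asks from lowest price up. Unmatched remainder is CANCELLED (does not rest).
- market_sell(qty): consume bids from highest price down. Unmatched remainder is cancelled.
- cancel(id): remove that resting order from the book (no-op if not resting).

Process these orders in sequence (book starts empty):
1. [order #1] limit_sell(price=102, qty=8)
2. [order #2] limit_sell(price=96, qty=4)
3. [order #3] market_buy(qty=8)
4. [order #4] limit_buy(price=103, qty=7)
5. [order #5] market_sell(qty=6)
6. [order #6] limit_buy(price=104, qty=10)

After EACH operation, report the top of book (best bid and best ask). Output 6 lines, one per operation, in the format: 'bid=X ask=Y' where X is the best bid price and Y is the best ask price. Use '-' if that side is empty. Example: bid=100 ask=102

After op 1 [order #1] limit_sell(price=102, qty=8): fills=none; bids=[-] asks=[#1:8@102]
After op 2 [order #2] limit_sell(price=96, qty=4): fills=none; bids=[-] asks=[#2:4@96 #1:8@102]
After op 3 [order #3] market_buy(qty=8): fills=#3x#2:4@96 #3x#1:4@102; bids=[-] asks=[#1:4@102]
After op 4 [order #4] limit_buy(price=103, qty=7): fills=#4x#1:4@102; bids=[#4:3@103] asks=[-]
After op 5 [order #5] market_sell(qty=6): fills=#4x#5:3@103; bids=[-] asks=[-]
After op 6 [order #6] limit_buy(price=104, qty=10): fills=none; bids=[#6:10@104] asks=[-]

Answer: bid=- ask=102
bid=- ask=96
bid=- ask=102
bid=103 ask=-
bid=- ask=-
bid=104 ask=-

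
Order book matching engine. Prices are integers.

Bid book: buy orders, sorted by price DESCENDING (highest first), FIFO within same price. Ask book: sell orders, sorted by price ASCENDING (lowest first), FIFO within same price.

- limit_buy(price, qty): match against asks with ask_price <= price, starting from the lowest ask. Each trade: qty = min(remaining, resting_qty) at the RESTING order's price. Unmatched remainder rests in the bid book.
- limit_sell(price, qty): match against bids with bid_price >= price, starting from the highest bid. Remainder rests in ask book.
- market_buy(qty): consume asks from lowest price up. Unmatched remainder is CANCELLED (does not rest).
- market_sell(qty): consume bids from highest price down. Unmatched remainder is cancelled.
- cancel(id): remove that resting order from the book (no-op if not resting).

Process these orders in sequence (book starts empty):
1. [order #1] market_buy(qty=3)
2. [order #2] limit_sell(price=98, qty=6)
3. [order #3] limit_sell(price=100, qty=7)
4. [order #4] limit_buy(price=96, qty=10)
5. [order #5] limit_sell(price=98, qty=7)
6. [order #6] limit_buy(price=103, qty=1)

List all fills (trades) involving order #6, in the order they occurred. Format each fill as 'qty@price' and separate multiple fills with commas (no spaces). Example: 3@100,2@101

Answer: 1@98

Derivation:
After op 1 [order #1] market_buy(qty=3): fills=none; bids=[-] asks=[-]
After op 2 [order #2] limit_sell(price=98, qty=6): fills=none; bids=[-] asks=[#2:6@98]
After op 3 [order #3] limit_sell(price=100, qty=7): fills=none; bids=[-] asks=[#2:6@98 #3:7@100]
After op 4 [order #4] limit_buy(price=96, qty=10): fills=none; bids=[#4:10@96] asks=[#2:6@98 #3:7@100]
After op 5 [order #5] limit_sell(price=98, qty=7): fills=none; bids=[#4:10@96] asks=[#2:6@98 #5:7@98 #3:7@100]
After op 6 [order #6] limit_buy(price=103, qty=1): fills=#6x#2:1@98; bids=[#4:10@96] asks=[#2:5@98 #5:7@98 #3:7@100]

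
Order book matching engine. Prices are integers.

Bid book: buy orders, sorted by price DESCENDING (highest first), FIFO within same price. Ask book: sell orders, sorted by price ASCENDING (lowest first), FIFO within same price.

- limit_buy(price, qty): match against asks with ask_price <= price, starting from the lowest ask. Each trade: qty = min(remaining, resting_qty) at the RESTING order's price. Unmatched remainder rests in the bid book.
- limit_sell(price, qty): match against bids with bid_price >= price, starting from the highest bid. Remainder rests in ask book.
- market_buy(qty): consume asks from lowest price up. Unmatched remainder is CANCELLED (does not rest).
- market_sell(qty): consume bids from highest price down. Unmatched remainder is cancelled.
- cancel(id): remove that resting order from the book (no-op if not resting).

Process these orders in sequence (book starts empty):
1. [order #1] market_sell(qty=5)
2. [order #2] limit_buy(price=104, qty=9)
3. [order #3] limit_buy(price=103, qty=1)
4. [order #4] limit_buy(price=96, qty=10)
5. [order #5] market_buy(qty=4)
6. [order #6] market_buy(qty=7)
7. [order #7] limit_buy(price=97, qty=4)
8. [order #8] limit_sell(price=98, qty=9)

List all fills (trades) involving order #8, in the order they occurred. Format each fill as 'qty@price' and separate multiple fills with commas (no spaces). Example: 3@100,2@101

After op 1 [order #1] market_sell(qty=5): fills=none; bids=[-] asks=[-]
After op 2 [order #2] limit_buy(price=104, qty=9): fills=none; bids=[#2:9@104] asks=[-]
After op 3 [order #3] limit_buy(price=103, qty=1): fills=none; bids=[#2:9@104 #3:1@103] asks=[-]
After op 4 [order #4] limit_buy(price=96, qty=10): fills=none; bids=[#2:9@104 #3:1@103 #4:10@96] asks=[-]
After op 5 [order #5] market_buy(qty=4): fills=none; bids=[#2:9@104 #3:1@103 #4:10@96] asks=[-]
After op 6 [order #6] market_buy(qty=7): fills=none; bids=[#2:9@104 #3:1@103 #4:10@96] asks=[-]
After op 7 [order #7] limit_buy(price=97, qty=4): fills=none; bids=[#2:9@104 #3:1@103 #7:4@97 #4:10@96] asks=[-]
After op 8 [order #8] limit_sell(price=98, qty=9): fills=#2x#8:9@104; bids=[#3:1@103 #7:4@97 #4:10@96] asks=[-]

Answer: 9@104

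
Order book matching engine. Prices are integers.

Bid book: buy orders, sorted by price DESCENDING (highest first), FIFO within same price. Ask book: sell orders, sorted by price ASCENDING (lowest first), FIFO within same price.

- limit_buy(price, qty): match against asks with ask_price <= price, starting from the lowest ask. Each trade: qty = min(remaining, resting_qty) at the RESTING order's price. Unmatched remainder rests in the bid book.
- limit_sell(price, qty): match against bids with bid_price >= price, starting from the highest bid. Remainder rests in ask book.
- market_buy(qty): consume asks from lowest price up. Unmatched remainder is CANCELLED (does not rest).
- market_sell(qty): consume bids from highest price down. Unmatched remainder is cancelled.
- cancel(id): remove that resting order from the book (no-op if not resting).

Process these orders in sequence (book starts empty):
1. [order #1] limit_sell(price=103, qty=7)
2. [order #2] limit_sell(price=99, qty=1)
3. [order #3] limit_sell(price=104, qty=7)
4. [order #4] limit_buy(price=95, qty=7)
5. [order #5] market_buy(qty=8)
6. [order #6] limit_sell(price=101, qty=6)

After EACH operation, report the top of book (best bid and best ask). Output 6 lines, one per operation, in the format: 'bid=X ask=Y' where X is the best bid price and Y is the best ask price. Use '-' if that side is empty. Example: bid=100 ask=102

After op 1 [order #1] limit_sell(price=103, qty=7): fills=none; bids=[-] asks=[#1:7@103]
After op 2 [order #2] limit_sell(price=99, qty=1): fills=none; bids=[-] asks=[#2:1@99 #1:7@103]
After op 3 [order #3] limit_sell(price=104, qty=7): fills=none; bids=[-] asks=[#2:1@99 #1:7@103 #3:7@104]
After op 4 [order #4] limit_buy(price=95, qty=7): fills=none; bids=[#4:7@95] asks=[#2:1@99 #1:7@103 #3:7@104]
After op 5 [order #5] market_buy(qty=8): fills=#5x#2:1@99 #5x#1:7@103; bids=[#4:7@95] asks=[#3:7@104]
After op 6 [order #6] limit_sell(price=101, qty=6): fills=none; bids=[#4:7@95] asks=[#6:6@101 #3:7@104]

Answer: bid=- ask=103
bid=- ask=99
bid=- ask=99
bid=95 ask=99
bid=95 ask=104
bid=95 ask=101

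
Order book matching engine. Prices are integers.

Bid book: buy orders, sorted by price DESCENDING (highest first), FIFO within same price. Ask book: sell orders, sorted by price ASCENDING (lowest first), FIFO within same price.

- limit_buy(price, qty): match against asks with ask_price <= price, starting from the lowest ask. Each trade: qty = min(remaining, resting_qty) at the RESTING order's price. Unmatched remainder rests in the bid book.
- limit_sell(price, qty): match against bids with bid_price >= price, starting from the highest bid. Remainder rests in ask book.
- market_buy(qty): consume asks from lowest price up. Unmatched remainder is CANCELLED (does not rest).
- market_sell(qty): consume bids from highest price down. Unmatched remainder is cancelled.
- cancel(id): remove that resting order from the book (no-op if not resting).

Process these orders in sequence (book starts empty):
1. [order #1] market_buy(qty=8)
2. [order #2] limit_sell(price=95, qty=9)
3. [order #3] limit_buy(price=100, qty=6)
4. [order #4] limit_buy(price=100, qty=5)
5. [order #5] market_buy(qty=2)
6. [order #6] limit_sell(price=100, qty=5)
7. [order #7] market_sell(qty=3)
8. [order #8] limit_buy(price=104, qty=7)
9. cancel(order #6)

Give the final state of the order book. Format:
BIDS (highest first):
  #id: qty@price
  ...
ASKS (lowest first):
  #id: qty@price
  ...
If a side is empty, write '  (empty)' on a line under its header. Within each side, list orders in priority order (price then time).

After op 1 [order #1] market_buy(qty=8): fills=none; bids=[-] asks=[-]
After op 2 [order #2] limit_sell(price=95, qty=9): fills=none; bids=[-] asks=[#2:9@95]
After op 3 [order #3] limit_buy(price=100, qty=6): fills=#3x#2:6@95; bids=[-] asks=[#2:3@95]
After op 4 [order #4] limit_buy(price=100, qty=5): fills=#4x#2:3@95; bids=[#4:2@100] asks=[-]
After op 5 [order #5] market_buy(qty=2): fills=none; bids=[#4:2@100] asks=[-]
After op 6 [order #6] limit_sell(price=100, qty=5): fills=#4x#6:2@100; bids=[-] asks=[#6:3@100]
After op 7 [order #7] market_sell(qty=3): fills=none; bids=[-] asks=[#6:3@100]
After op 8 [order #8] limit_buy(price=104, qty=7): fills=#8x#6:3@100; bids=[#8:4@104] asks=[-]
After op 9 cancel(order #6): fills=none; bids=[#8:4@104] asks=[-]

Answer: BIDS (highest first):
  #8: 4@104
ASKS (lowest first):
  (empty)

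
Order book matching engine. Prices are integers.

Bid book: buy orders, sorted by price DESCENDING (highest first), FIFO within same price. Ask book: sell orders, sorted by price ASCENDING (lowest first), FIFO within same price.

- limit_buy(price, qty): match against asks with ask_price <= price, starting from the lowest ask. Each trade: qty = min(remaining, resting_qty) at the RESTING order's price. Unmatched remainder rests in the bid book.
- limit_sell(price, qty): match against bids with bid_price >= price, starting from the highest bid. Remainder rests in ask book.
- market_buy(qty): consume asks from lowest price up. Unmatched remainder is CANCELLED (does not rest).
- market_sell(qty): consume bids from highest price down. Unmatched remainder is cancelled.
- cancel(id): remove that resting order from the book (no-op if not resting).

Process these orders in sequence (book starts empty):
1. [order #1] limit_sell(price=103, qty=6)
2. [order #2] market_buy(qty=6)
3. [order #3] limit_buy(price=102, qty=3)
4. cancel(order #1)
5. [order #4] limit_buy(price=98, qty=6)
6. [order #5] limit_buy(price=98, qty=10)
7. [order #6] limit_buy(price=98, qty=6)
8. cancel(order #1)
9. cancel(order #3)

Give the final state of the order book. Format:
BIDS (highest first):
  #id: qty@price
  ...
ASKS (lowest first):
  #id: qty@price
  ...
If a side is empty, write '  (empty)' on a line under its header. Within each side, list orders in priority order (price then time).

After op 1 [order #1] limit_sell(price=103, qty=6): fills=none; bids=[-] asks=[#1:6@103]
After op 2 [order #2] market_buy(qty=6): fills=#2x#1:6@103; bids=[-] asks=[-]
After op 3 [order #3] limit_buy(price=102, qty=3): fills=none; bids=[#3:3@102] asks=[-]
After op 4 cancel(order #1): fills=none; bids=[#3:3@102] asks=[-]
After op 5 [order #4] limit_buy(price=98, qty=6): fills=none; bids=[#3:3@102 #4:6@98] asks=[-]
After op 6 [order #5] limit_buy(price=98, qty=10): fills=none; bids=[#3:3@102 #4:6@98 #5:10@98] asks=[-]
After op 7 [order #6] limit_buy(price=98, qty=6): fills=none; bids=[#3:3@102 #4:6@98 #5:10@98 #6:6@98] asks=[-]
After op 8 cancel(order #1): fills=none; bids=[#3:3@102 #4:6@98 #5:10@98 #6:6@98] asks=[-]
After op 9 cancel(order #3): fills=none; bids=[#4:6@98 #5:10@98 #6:6@98] asks=[-]

Answer: BIDS (highest first):
  #4: 6@98
  #5: 10@98
  #6: 6@98
ASKS (lowest first):
  (empty)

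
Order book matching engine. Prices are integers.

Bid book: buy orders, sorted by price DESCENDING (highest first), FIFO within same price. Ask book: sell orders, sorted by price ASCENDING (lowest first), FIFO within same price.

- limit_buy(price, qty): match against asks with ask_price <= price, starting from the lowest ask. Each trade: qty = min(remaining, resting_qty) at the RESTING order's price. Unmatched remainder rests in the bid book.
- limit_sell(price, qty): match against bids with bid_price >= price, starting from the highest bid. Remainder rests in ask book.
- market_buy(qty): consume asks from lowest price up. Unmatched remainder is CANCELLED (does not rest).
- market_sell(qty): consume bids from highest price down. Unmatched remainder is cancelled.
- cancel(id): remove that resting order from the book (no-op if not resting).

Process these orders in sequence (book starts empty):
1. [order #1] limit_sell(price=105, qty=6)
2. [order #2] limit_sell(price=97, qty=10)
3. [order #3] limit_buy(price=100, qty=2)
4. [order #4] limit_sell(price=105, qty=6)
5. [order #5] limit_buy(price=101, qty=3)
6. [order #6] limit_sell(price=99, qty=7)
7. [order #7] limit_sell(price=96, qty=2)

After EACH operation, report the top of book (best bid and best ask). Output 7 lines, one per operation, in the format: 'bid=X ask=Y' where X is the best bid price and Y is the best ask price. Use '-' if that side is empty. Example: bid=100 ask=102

Answer: bid=- ask=105
bid=- ask=97
bid=- ask=97
bid=- ask=97
bid=- ask=97
bid=- ask=97
bid=- ask=96

Derivation:
After op 1 [order #1] limit_sell(price=105, qty=6): fills=none; bids=[-] asks=[#1:6@105]
After op 2 [order #2] limit_sell(price=97, qty=10): fills=none; bids=[-] asks=[#2:10@97 #1:6@105]
After op 3 [order #3] limit_buy(price=100, qty=2): fills=#3x#2:2@97; bids=[-] asks=[#2:8@97 #1:6@105]
After op 4 [order #4] limit_sell(price=105, qty=6): fills=none; bids=[-] asks=[#2:8@97 #1:6@105 #4:6@105]
After op 5 [order #5] limit_buy(price=101, qty=3): fills=#5x#2:3@97; bids=[-] asks=[#2:5@97 #1:6@105 #4:6@105]
After op 6 [order #6] limit_sell(price=99, qty=7): fills=none; bids=[-] asks=[#2:5@97 #6:7@99 #1:6@105 #4:6@105]
After op 7 [order #7] limit_sell(price=96, qty=2): fills=none; bids=[-] asks=[#7:2@96 #2:5@97 #6:7@99 #1:6@105 #4:6@105]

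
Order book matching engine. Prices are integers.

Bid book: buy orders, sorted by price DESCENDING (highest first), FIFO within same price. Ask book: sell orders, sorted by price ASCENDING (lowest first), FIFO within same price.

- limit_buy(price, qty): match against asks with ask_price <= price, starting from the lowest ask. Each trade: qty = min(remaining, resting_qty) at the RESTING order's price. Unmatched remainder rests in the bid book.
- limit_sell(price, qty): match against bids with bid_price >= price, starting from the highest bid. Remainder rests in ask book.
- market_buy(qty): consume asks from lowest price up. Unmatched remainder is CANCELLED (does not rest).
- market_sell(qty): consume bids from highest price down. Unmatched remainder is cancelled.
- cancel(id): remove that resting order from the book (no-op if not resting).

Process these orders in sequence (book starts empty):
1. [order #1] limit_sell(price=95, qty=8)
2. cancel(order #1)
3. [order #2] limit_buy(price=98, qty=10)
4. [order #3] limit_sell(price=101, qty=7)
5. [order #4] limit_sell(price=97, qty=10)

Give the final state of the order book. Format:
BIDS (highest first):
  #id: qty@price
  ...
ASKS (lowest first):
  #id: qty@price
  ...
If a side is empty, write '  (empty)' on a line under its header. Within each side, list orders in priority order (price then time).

Answer: BIDS (highest first):
  (empty)
ASKS (lowest first):
  #3: 7@101

Derivation:
After op 1 [order #1] limit_sell(price=95, qty=8): fills=none; bids=[-] asks=[#1:8@95]
After op 2 cancel(order #1): fills=none; bids=[-] asks=[-]
After op 3 [order #2] limit_buy(price=98, qty=10): fills=none; bids=[#2:10@98] asks=[-]
After op 4 [order #3] limit_sell(price=101, qty=7): fills=none; bids=[#2:10@98] asks=[#3:7@101]
After op 5 [order #4] limit_sell(price=97, qty=10): fills=#2x#4:10@98; bids=[-] asks=[#3:7@101]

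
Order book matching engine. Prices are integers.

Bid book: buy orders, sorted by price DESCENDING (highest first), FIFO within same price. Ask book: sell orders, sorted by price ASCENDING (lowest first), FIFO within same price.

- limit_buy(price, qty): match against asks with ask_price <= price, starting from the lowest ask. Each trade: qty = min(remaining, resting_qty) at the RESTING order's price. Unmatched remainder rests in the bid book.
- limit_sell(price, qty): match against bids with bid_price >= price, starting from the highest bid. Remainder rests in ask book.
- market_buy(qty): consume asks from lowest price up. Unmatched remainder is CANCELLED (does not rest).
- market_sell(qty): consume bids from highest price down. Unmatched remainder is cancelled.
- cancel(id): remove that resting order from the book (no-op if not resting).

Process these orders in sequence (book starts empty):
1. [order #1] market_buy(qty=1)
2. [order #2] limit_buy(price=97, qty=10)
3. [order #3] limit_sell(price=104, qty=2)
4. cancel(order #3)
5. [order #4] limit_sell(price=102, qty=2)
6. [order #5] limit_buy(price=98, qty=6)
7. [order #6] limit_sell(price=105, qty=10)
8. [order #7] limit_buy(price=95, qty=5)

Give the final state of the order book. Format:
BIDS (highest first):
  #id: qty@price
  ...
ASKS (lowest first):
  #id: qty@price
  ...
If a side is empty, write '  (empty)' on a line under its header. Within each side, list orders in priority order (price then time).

Answer: BIDS (highest first):
  #5: 6@98
  #2: 10@97
  #7: 5@95
ASKS (lowest first):
  #4: 2@102
  #6: 10@105

Derivation:
After op 1 [order #1] market_buy(qty=1): fills=none; bids=[-] asks=[-]
After op 2 [order #2] limit_buy(price=97, qty=10): fills=none; bids=[#2:10@97] asks=[-]
After op 3 [order #3] limit_sell(price=104, qty=2): fills=none; bids=[#2:10@97] asks=[#3:2@104]
After op 4 cancel(order #3): fills=none; bids=[#2:10@97] asks=[-]
After op 5 [order #4] limit_sell(price=102, qty=2): fills=none; bids=[#2:10@97] asks=[#4:2@102]
After op 6 [order #5] limit_buy(price=98, qty=6): fills=none; bids=[#5:6@98 #2:10@97] asks=[#4:2@102]
After op 7 [order #6] limit_sell(price=105, qty=10): fills=none; bids=[#5:6@98 #2:10@97] asks=[#4:2@102 #6:10@105]
After op 8 [order #7] limit_buy(price=95, qty=5): fills=none; bids=[#5:6@98 #2:10@97 #7:5@95] asks=[#4:2@102 #6:10@105]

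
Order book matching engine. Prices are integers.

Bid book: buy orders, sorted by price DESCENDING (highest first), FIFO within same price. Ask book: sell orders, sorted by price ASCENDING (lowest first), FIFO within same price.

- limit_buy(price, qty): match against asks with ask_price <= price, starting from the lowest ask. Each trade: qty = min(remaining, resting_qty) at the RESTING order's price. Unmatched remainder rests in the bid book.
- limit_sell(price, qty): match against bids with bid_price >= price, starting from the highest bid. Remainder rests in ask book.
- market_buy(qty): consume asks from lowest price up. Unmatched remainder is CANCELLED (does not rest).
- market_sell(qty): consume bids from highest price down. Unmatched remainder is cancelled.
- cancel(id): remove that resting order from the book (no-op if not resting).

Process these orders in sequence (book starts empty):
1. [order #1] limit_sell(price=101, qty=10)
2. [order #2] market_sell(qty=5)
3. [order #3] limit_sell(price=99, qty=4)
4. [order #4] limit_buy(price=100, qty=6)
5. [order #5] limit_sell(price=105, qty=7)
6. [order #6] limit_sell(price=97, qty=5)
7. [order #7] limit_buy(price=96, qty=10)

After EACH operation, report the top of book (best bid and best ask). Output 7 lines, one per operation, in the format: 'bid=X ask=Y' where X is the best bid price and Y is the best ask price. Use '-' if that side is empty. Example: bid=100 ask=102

Answer: bid=- ask=101
bid=- ask=101
bid=- ask=99
bid=100 ask=101
bid=100 ask=101
bid=- ask=97
bid=96 ask=97

Derivation:
After op 1 [order #1] limit_sell(price=101, qty=10): fills=none; bids=[-] asks=[#1:10@101]
After op 2 [order #2] market_sell(qty=5): fills=none; bids=[-] asks=[#1:10@101]
After op 3 [order #3] limit_sell(price=99, qty=4): fills=none; bids=[-] asks=[#3:4@99 #1:10@101]
After op 4 [order #4] limit_buy(price=100, qty=6): fills=#4x#3:4@99; bids=[#4:2@100] asks=[#1:10@101]
After op 5 [order #5] limit_sell(price=105, qty=7): fills=none; bids=[#4:2@100] asks=[#1:10@101 #5:7@105]
After op 6 [order #6] limit_sell(price=97, qty=5): fills=#4x#6:2@100; bids=[-] asks=[#6:3@97 #1:10@101 #5:7@105]
After op 7 [order #7] limit_buy(price=96, qty=10): fills=none; bids=[#7:10@96] asks=[#6:3@97 #1:10@101 #5:7@105]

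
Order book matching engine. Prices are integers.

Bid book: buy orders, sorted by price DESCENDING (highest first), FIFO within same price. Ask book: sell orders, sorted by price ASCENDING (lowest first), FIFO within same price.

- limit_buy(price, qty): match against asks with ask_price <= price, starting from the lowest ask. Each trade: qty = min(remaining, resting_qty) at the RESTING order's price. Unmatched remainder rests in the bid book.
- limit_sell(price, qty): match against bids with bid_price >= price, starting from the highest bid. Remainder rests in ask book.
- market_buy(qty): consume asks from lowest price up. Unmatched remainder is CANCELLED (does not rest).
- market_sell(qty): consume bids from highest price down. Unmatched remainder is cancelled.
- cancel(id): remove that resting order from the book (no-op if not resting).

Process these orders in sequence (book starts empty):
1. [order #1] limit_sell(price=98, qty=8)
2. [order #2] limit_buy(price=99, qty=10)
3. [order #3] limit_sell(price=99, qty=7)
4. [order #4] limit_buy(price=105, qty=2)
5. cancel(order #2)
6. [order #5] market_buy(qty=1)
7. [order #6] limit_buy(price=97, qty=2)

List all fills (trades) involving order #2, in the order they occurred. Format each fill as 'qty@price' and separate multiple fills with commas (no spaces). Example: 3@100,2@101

Answer: 8@98,2@99

Derivation:
After op 1 [order #1] limit_sell(price=98, qty=8): fills=none; bids=[-] asks=[#1:8@98]
After op 2 [order #2] limit_buy(price=99, qty=10): fills=#2x#1:8@98; bids=[#2:2@99] asks=[-]
After op 3 [order #3] limit_sell(price=99, qty=7): fills=#2x#3:2@99; bids=[-] asks=[#3:5@99]
After op 4 [order #4] limit_buy(price=105, qty=2): fills=#4x#3:2@99; bids=[-] asks=[#3:3@99]
After op 5 cancel(order #2): fills=none; bids=[-] asks=[#3:3@99]
After op 6 [order #5] market_buy(qty=1): fills=#5x#3:1@99; bids=[-] asks=[#3:2@99]
After op 7 [order #6] limit_buy(price=97, qty=2): fills=none; bids=[#6:2@97] asks=[#3:2@99]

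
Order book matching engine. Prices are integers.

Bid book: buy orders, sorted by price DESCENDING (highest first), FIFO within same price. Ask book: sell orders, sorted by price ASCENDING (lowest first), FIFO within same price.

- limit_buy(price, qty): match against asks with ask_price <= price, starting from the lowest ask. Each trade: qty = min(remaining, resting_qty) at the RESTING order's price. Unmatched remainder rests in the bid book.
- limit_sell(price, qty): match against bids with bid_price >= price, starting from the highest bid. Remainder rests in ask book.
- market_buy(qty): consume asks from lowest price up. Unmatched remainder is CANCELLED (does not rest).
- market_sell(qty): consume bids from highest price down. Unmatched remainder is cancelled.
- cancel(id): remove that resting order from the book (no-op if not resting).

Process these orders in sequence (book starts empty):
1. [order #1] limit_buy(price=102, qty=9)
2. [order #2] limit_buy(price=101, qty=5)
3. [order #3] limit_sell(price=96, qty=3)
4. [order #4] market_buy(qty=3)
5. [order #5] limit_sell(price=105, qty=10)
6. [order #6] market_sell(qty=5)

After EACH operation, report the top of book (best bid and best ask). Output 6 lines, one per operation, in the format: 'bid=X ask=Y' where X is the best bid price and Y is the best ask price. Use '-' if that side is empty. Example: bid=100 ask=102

After op 1 [order #1] limit_buy(price=102, qty=9): fills=none; bids=[#1:9@102] asks=[-]
After op 2 [order #2] limit_buy(price=101, qty=5): fills=none; bids=[#1:9@102 #2:5@101] asks=[-]
After op 3 [order #3] limit_sell(price=96, qty=3): fills=#1x#3:3@102; bids=[#1:6@102 #2:5@101] asks=[-]
After op 4 [order #4] market_buy(qty=3): fills=none; bids=[#1:6@102 #2:5@101] asks=[-]
After op 5 [order #5] limit_sell(price=105, qty=10): fills=none; bids=[#1:6@102 #2:5@101] asks=[#5:10@105]
After op 6 [order #6] market_sell(qty=5): fills=#1x#6:5@102; bids=[#1:1@102 #2:5@101] asks=[#5:10@105]

Answer: bid=102 ask=-
bid=102 ask=-
bid=102 ask=-
bid=102 ask=-
bid=102 ask=105
bid=102 ask=105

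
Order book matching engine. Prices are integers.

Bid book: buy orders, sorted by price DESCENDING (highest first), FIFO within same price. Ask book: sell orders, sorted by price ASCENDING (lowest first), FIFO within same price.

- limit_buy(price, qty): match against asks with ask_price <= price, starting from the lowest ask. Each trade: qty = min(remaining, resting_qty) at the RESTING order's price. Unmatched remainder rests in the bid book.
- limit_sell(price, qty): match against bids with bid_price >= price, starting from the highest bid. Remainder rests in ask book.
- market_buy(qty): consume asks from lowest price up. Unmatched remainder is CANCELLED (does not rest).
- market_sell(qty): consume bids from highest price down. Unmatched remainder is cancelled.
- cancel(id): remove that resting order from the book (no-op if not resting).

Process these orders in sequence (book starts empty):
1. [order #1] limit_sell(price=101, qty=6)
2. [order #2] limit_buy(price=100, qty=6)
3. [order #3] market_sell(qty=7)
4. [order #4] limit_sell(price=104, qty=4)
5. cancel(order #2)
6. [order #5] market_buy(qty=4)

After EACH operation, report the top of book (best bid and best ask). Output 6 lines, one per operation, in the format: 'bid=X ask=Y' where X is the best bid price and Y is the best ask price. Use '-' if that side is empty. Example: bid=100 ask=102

After op 1 [order #1] limit_sell(price=101, qty=6): fills=none; bids=[-] asks=[#1:6@101]
After op 2 [order #2] limit_buy(price=100, qty=6): fills=none; bids=[#2:6@100] asks=[#1:6@101]
After op 3 [order #3] market_sell(qty=7): fills=#2x#3:6@100; bids=[-] asks=[#1:6@101]
After op 4 [order #4] limit_sell(price=104, qty=4): fills=none; bids=[-] asks=[#1:6@101 #4:4@104]
After op 5 cancel(order #2): fills=none; bids=[-] asks=[#1:6@101 #4:4@104]
After op 6 [order #5] market_buy(qty=4): fills=#5x#1:4@101; bids=[-] asks=[#1:2@101 #4:4@104]

Answer: bid=- ask=101
bid=100 ask=101
bid=- ask=101
bid=- ask=101
bid=- ask=101
bid=- ask=101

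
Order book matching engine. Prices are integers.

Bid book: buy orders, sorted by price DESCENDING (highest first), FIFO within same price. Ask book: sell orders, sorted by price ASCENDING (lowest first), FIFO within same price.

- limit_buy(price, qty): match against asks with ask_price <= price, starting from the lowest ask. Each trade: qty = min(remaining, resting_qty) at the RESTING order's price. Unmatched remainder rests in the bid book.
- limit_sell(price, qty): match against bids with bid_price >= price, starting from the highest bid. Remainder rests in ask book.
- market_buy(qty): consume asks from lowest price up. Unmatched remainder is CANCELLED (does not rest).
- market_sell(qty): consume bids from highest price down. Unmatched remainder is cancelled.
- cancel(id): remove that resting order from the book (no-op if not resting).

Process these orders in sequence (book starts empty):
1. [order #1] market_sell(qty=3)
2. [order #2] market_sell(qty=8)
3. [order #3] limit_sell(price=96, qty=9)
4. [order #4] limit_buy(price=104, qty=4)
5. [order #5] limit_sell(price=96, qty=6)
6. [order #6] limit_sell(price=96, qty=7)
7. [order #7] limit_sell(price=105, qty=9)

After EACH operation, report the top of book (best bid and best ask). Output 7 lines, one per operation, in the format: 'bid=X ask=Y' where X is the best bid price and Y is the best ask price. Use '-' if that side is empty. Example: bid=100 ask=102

After op 1 [order #1] market_sell(qty=3): fills=none; bids=[-] asks=[-]
After op 2 [order #2] market_sell(qty=8): fills=none; bids=[-] asks=[-]
After op 3 [order #3] limit_sell(price=96, qty=9): fills=none; bids=[-] asks=[#3:9@96]
After op 4 [order #4] limit_buy(price=104, qty=4): fills=#4x#3:4@96; bids=[-] asks=[#3:5@96]
After op 5 [order #5] limit_sell(price=96, qty=6): fills=none; bids=[-] asks=[#3:5@96 #5:6@96]
After op 6 [order #6] limit_sell(price=96, qty=7): fills=none; bids=[-] asks=[#3:5@96 #5:6@96 #6:7@96]
After op 7 [order #7] limit_sell(price=105, qty=9): fills=none; bids=[-] asks=[#3:5@96 #5:6@96 #6:7@96 #7:9@105]

Answer: bid=- ask=-
bid=- ask=-
bid=- ask=96
bid=- ask=96
bid=- ask=96
bid=- ask=96
bid=- ask=96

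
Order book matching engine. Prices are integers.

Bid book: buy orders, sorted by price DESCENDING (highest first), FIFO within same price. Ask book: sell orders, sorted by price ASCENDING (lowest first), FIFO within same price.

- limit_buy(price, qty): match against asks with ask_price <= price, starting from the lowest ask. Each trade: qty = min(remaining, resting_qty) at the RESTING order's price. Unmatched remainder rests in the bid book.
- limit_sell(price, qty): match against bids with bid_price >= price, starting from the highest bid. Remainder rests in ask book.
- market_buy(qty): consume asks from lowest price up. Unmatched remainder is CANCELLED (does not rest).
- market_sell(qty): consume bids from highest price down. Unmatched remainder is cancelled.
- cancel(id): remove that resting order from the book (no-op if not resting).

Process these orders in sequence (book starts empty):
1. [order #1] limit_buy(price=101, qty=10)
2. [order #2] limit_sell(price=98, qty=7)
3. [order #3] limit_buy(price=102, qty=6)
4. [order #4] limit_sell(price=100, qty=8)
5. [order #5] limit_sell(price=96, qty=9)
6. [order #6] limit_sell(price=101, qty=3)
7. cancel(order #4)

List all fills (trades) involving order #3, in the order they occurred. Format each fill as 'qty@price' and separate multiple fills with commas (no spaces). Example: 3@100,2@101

After op 1 [order #1] limit_buy(price=101, qty=10): fills=none; bids=[#1:10@101] asks=[-]
After op 2 [order #2] limit_sell(price=98, qty=7): fills=#1x#2:7@101; bids=[#1:3@101] asks=[-]
After op 3 [order #3] limit_buy(price=102, qty=6): fills=none; bids=[#3:6@102 #1:3@101] asks=[-]
After op 4 [order #4] limit_sell(price=100, qty=8): fills=#3x#4:6@102 #1x#4:2@101; bids=[#1:1@101] asks=[-]
After op 5 [order #5] limit_sell(price=96, qty=9): fills=#1x#5:1@101; bids=[-] asks=[#5:8@96]
After op 6 [order #6] limit_sell(price=101, qty=3): fills=none; bids=[-] asks=[#5:8@96 #6:3@101]
After op 7 cancel(order #4): fills=none; bids=[-] asks=[#5:8@96 #6:3@101]

Answer: 6@102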